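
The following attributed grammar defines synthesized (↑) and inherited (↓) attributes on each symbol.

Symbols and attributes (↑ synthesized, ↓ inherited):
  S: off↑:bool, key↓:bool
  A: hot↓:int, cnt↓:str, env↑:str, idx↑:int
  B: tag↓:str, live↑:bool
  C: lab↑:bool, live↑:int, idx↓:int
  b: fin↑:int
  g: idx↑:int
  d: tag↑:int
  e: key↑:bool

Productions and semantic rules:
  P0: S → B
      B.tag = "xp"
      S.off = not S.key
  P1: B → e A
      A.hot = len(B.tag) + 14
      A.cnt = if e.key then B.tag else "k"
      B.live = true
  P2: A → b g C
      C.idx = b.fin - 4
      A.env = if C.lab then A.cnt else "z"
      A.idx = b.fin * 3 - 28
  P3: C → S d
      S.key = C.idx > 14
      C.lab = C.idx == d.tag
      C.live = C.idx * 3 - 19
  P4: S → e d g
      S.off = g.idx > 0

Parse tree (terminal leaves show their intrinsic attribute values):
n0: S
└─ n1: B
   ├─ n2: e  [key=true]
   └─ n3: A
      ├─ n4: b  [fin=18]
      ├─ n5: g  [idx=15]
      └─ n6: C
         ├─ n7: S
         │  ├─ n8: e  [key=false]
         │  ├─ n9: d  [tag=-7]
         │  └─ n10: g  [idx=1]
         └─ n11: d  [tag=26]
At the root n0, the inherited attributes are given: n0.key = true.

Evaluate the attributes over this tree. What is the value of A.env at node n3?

1. n0.key = true  [given at root]
2. n1.tag = "xp"  ["xp"]
3. n2.key = true  [terminal]
4. n3.hot = 16  [len(B.tag) + 14]
5. n3.cnt = "xp"  [if e.key then B.tag else "k"]
6. n4.fin = 18  [terminal]
7. n5.idx = 15  [terminal]
8. n6.idx = 14  [b.fin - 4]
9. n7.key = false  [C.idx > 14]
10. n8.key = false  [terminal]
11. n9.tag = -7  [terminal]
12. n10.idx = 1  [terminal]
13. n7.off = true  [g.idx > 0]
14. n11.tag = 26  [terminal]
15. n6.lab = false  [C.idx == d.tag]
16. n6.live = 23  [C.idx * 3 - 19]
17. n3.env = "z"  [if C.lab then A.cnt else "z"]
18. n3.idx = 26  [b.fin * 3 - 28]
19. n1.live = true  [true]
20. n0.off = false  [not S.key]

"z"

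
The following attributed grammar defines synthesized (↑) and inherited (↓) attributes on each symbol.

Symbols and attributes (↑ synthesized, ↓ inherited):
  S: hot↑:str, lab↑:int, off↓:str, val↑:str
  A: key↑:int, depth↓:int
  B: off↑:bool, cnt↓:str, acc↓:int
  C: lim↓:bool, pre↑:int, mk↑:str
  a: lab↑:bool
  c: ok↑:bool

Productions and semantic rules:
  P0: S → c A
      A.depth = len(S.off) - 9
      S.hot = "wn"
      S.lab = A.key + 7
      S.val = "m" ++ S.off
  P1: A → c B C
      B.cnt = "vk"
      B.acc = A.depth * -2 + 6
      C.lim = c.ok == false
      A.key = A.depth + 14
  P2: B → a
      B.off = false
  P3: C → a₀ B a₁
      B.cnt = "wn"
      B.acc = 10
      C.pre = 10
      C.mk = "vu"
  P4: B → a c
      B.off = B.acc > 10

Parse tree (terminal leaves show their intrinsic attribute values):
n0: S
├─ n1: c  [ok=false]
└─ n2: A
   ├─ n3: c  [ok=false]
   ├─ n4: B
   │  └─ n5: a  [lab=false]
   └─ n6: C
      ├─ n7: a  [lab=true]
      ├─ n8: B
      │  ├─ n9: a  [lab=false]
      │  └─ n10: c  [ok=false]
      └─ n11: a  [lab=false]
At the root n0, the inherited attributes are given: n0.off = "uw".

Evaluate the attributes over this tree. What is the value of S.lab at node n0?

14

1. n0.off = "uw"  [given at root]
2. n1.ok = false  [terminal]
3. n2.depth = -7  [len(S.off) - 9]
4. n3.ok = false  [terminal]
5. n4.cnt = "vk"  ["vk"]
6. n4.acc = 20  [A.depth * -2 + 6]
7. n5.lab = false  [terminal]
8. n4.off = false  [false]
9. n6.lim = true  [c.ok == false]
10. n7.lab = true  [terminal]
11. n8.cnt = "wn"  ["wn"]
12. n8.acc = 10  [10]
13. n9.lab = false  [terminal]
14. n10.ok = false  [terminal]
15. n8.off = false  [B.acc > 10]
16. n11.lab = false  [terminal]
17. n6.pre = 10  [10]
18. n6.mk = "vu"  ["vu"]
19. n2.key = 7  [A.depth + 14]
20. n0.hot = "wn"  ["wn"]
21. n0.lab = 14  [A.key + 7]
22. n0.val = "muw"  ["m" ++ S.off]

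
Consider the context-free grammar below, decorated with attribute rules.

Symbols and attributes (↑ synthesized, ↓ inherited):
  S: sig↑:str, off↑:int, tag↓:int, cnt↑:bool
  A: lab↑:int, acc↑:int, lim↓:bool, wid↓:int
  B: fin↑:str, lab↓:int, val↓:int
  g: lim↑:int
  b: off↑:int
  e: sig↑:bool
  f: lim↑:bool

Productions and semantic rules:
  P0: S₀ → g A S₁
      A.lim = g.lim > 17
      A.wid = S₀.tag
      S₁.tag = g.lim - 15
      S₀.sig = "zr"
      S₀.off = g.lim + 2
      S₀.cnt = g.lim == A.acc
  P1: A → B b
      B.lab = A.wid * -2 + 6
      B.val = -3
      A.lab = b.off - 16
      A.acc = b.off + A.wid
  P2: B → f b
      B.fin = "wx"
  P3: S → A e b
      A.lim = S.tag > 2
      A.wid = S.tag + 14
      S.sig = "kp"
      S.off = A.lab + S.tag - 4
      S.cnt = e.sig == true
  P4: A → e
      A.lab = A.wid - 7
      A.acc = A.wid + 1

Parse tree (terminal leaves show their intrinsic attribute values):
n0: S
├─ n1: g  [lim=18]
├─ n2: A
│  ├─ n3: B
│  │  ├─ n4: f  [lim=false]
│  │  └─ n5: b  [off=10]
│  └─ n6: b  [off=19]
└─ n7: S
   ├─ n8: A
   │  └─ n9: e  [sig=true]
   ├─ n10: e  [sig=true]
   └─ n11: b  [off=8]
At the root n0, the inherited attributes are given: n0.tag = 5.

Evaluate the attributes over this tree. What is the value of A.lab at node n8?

1. n0.tag = 5  [given at root]
2. n1.lim = 18  [terminal]
3. n2.lim = true  [g.lim > 17]
4. n2.wid = 5  [S₀.tag]
5. n3.lab = -4  [A.wid * -2 + 6]
6. n3.val = -3  [-3]
7. n4.lim = false  [terminal]
8. n5.off = 10  [terminal]
9. n3.fin = "wx"  ["wx"]
10. n6.off = 19  [terminal]
11. n2.lab = 3  [b.off - 16]
12. n2.acc = 24  [b.off + A.wid]
13. n7.tag = 3  [g.lim - 15]
14. n8.lim = true  [S.tag > 2]
15. n8.wid = 17  [S.tag + 14]
16. n9.sig = true  [terminal]
17. n8.lab = 10  [A.wid - 7]
18. n8.acc = 18  [A.wid + 1]
19. n10.sig = true  [terminal]
20. n11.off = 8  [terminal]
21. n7.sig = "kp"  ["kp"]
22. n7.off = 9  [A.lab + S.tag - 4]
23. n7.cnt = true  [e.sig == true]
24. n0.sig = "zr"  ["zr"]
25. n0.off = 20  [g.lim + 2]
26. n0.cnt = false  [g.lim == A.acc]

10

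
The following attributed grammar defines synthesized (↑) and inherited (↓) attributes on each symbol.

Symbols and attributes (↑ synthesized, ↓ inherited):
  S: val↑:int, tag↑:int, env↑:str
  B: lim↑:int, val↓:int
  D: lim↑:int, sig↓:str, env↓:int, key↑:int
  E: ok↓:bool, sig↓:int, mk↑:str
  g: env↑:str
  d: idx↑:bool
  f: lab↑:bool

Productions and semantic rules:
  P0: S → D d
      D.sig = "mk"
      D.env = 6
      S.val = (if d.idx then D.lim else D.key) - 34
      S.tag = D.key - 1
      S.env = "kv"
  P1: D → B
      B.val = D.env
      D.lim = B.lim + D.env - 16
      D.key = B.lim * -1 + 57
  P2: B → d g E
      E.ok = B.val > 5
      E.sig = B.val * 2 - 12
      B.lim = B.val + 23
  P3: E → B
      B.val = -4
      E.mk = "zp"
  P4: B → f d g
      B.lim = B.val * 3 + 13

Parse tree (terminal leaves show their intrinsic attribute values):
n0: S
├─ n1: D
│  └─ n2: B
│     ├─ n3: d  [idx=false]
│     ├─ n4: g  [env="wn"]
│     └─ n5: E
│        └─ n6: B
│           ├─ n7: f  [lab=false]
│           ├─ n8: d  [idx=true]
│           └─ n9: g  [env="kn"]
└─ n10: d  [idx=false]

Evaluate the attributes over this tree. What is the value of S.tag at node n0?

27

1. n1.sig = "mk"  ["mk"]
2. n1.env = 6  [6]
3. n2.val = 6  [D.env]
4. n3.idx = false  [terminal]
5. n4.env = "wn"  [terminal]
6. n5.ok = true  [B.val > 5]
7. n5.sig = 0  [B.val * 2 - 12]
8. n6.val = -4  [-4]
9. n7.lab = false  [terminal]
10. n8.idx = true  [terminal]
11. n9.env = "kn"  [terminal]
12. n6.lim = 1  [B.val * 3 + 13]
13. n5.mk = "zp"  ["zp"]
14. n2.lim = 29  [B.val + 23]
15. n1.lim = 19  [B.lim + D.env - 16]
16. n1.key = 28  [B.lim * -1 + 57]
17. n10.idx = false  [terminal]
18. n0.val = -6  [(if d.idx then D.lim else D.key) - 34]
19. n0.tag = 27  [D.key - 1]
20. n0.env = "kv"  ["kv"]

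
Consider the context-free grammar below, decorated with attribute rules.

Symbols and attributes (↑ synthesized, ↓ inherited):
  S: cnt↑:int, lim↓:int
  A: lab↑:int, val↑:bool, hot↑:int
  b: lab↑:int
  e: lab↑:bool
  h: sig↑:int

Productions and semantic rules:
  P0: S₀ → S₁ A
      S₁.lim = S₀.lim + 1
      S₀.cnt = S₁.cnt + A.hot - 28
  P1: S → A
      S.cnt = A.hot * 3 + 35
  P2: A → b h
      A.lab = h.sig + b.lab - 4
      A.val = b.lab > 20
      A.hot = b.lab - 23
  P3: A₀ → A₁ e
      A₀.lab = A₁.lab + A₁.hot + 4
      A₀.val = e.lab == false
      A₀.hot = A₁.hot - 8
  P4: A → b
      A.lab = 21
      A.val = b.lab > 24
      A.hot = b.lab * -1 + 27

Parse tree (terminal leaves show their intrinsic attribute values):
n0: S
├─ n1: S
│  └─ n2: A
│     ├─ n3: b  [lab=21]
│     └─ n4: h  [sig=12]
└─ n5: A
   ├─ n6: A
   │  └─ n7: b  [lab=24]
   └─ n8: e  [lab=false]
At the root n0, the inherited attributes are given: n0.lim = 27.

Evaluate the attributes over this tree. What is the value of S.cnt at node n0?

-4

1. n0.lim = 27  [given at root]
2. n1.lim = 28  [S₀.lim + 1]
3. n3.lab = 21  [terminal]
4. n4.sig = 12  [terminal]
5. n2.lab = 29  [h.sig + b.lab - 4]
6. n2.val = true  [b.lab > 20]
7. n2.hot = -2  [b.lab - 23]
8. n1.cnt = 29  [A.hot * 3 + 35]
9. n7.lab = 24  [terminal]
10. n6.lab = 21  [21]
11. n6.val = false  [b.lab > 24]
12. n6.hot = 3  [b.lab * -1 + 27]
13. n8.lab = false  [terminal]
14. n5.lab = 28  [A₁.lab + A₁.hot + 4]
15. n5.val = true  [e.lab == false]
16. n5.hot = -5  [A₁.hot - 8]
17. n0.cnt = -4  [S₁.cnt + A.hot - 28]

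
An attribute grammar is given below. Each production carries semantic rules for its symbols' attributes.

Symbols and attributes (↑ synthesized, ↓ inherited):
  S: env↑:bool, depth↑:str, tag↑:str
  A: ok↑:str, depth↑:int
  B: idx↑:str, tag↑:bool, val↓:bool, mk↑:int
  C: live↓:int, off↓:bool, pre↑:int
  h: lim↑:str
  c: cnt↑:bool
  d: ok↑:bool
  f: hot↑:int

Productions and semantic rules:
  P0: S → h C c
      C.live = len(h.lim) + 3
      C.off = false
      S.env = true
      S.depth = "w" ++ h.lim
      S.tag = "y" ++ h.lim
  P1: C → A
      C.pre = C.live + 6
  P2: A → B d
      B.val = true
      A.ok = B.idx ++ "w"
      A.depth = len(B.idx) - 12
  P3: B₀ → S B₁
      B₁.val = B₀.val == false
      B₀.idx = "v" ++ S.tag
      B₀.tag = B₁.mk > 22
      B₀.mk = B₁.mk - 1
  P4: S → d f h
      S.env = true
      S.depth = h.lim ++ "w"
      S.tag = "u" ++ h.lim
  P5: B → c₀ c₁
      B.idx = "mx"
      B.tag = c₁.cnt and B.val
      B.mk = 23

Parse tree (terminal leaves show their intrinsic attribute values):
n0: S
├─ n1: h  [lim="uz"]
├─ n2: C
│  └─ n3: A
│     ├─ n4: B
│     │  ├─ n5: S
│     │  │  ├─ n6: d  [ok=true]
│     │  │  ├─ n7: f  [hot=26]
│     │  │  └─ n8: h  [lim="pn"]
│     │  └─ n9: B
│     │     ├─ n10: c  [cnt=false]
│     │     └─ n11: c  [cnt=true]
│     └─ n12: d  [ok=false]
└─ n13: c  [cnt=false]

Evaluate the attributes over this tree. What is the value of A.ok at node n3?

"vupnw"

1. n1.lim = "uz"  [terminal]
2. n2.live = 5  [len(h.lim) + 3]
3. n2.off = false  [false]
4. n4.val = true  [true]
5. n6.ok = true  [terminal]
6. n7.hot = 26  [terminal]
7. n8.lim = "pn"  [terminal]
8. n5.env = true  [true]
9. n5.depth = "pnw"  [h.lim ++ "w"]
10. n5.tag = "upn"  ["u" ++ h.lim]
11. n9.val = false  [B₀.val == false]
12. n10.cnt = false  [terminal]
13. n11.cnt = true  [terminal]
14. n9.idx = "mx"  ["mx"]
15. n9.tag = false  [c₁.cnt and B.val]
16. n9.mk = 23  [23]
17. n4.idx = "vupn"  ["v" ++ S.tag]
18. n4.tag = true  [B₁.mk > 22]
19. n4.mk = 22  [B₁.mk - 1]
20. n12.ok = false  [terminal]
21. n3.ok = "vupnw"  [B.idx ++ "w"]
22. n3.depth = -8  [len(B.idx) - 12]
23. n2.pre = 11  [C.live + 6]
24. n13.cnt = false  [terminal]
25. n0.env = true  [true]
26. n0.depth = "wuz"  ["w" ++ h.lim]
27. n0.tag = "yuz"  ["y" ++ h.lim]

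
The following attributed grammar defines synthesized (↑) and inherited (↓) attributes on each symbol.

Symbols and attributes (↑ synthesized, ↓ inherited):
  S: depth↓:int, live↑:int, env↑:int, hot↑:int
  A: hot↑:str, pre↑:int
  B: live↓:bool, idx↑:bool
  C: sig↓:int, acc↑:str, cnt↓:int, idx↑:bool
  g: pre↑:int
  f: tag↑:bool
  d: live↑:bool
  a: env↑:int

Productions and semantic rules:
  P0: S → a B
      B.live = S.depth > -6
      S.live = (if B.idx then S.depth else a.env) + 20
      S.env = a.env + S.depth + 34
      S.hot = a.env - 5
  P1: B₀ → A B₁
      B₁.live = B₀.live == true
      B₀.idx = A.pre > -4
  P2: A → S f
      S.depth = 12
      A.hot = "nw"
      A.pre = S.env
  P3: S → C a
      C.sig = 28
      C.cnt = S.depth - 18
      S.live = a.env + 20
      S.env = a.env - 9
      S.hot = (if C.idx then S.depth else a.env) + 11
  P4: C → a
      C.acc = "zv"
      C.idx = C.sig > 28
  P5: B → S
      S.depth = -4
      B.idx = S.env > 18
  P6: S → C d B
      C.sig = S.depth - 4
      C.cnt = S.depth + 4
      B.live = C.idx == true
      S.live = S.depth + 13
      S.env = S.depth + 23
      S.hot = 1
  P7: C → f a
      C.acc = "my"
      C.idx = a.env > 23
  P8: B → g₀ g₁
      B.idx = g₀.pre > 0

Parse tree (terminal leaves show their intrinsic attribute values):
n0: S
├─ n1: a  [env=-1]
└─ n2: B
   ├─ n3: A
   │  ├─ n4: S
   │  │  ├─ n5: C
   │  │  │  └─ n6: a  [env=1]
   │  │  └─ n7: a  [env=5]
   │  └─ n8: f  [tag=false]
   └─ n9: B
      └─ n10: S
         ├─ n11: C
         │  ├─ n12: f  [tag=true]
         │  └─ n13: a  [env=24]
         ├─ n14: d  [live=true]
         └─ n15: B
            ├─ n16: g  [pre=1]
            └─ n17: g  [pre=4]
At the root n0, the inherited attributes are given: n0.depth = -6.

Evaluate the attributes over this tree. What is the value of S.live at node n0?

19

1. n0.depth = -6  [given at root]
2. n1.env = -1  [terminal]
3. n2.live = false  [S.depth > -6]
4. n4.depth = 12  [12]
5. n5.sig = 28  [28]
6. n5.cnt = -6  [S.depth - 18]
7. n6.env = 1  [terminal]
8. n5.acc = "zv"  ["zv"]
9. n5.idx = false  [C.sig > 28]
10. n7.env = 5  [terminal]
11. n4.live = 25  [a.env + 20]
12. n4.env = -4  [a.env - 9]
13. n4.hot = 16  [(if C.idx then S.depth else a.env) + 11]
14. n8.tag = false  [terminal]
15. n3.hot = "nw"  ["nw"]
16. n3.pre = -4  [S.env]
17. n9.live = false  [B₀.live == true]
18. n10.depth = -4  [-4]
19. n11.sig = -8  [S.depth - 4]
20. n11.cnt = 0  [S.depth + 4]
21. n12.tag = true  [terminal]
22. n13.env = 24  [terminal]
23. n11.acc = "my"  ["my"]
24. n11.idx = true  [a.env > 23]
25. n14.live = true  [terminal]
26. n15.live = true  [C.idx == true]
27. n16.pre = 1  [terminal]
28. n17.pre = 4  [terminal]
29. n15.idx = true  [g₀.pre > 0]
30. n10.live = 9  [S.depth + 13]
31. n10.env = 19  [S.depth + 23]
32. n10.hot = 1  [1]
33. n9.idx = true  [S.env > 18]
34. n2.idx = false  [A.pre > -4]
35. n0.live = 19  [(if B.idx then S.depth else a.env) + 20]
36. n0.env = 27  [a.env + S.depth + 34]
37. n0.hot = -6  [a.env - 5]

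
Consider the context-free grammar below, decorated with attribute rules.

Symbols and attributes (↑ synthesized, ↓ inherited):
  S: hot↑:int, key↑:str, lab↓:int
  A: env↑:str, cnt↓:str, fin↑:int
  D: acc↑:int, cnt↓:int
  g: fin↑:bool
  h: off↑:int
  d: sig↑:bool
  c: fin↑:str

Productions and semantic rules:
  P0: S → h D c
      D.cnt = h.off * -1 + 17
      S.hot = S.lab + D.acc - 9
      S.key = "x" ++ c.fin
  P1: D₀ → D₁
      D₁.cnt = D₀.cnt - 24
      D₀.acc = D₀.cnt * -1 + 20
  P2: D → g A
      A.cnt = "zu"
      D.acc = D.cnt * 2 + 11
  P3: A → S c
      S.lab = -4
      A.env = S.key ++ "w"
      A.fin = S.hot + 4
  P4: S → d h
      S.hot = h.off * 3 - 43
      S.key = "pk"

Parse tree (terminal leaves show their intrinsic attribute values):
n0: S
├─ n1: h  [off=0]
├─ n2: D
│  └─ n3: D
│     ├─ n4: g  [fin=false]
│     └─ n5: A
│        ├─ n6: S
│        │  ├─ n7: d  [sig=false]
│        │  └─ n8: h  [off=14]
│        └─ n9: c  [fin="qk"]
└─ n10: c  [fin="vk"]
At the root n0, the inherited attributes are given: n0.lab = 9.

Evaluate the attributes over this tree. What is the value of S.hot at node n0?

1. n0.lab = 9  [given at root]
2. n1.off = 0  [terminal]
3. n2.cnt = 17  [h.off * -1 + 17]
4. n3.cnt = -7  [D₀.cnt - 24]
5. n4.fin = false  [terminal]
6. n5.cnt = "zu"  ["zu"]
7. n6.lab = -4  [-4]
8. n7.sig = false  [terminal]
9. n8.off = 14  [terminal]
10. n6.hot = -1  [h.off * 3 - 43]
11. n6.key = "pk"  ["pk"]
12. n9.fin = "qk"  [terminal]
13. n5.env = "pkw"  [S.key ++ "w"]
14. n5.fin = 3  [S.hot + 4]
15. n3.acc = -3  [D.cnt * 2 + 11]
16. n2.acc = 3  [D₀.cnt * -1 + 20]
17. n10.fin = "vk"  [terminal]
18. n0.hot = 3  [S.lab + D.acc - 9]
19. n0.key = "xvk"  ["x" ++ c.fin]

3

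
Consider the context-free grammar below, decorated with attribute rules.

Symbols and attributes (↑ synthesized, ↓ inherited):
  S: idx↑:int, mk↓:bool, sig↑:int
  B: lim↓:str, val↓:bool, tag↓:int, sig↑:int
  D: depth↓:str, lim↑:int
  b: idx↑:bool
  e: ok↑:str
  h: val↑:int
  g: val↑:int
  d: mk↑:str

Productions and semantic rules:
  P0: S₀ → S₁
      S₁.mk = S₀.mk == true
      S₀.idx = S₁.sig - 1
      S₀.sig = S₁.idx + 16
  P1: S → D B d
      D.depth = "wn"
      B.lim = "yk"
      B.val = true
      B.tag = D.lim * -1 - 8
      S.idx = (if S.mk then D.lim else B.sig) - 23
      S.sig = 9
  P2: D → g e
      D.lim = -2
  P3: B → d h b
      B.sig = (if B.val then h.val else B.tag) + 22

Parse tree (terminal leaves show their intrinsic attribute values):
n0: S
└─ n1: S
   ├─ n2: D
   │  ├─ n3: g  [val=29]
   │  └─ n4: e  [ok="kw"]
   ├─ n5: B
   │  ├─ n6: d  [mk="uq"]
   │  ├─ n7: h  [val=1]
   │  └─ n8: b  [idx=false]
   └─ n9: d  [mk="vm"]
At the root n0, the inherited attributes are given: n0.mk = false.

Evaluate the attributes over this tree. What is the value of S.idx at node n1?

1. n0.mk = false  [given at root]
2. n1.mk = false  [S₀.mk == true]
3. n2.depth = "wn"  ["wn"]
4. n3.val = 29  [terminal]
5. n4.ok = "kw"  [terminal]
6. n2.lim = -2  [-2]
7. n5.lim = "yk"  ["yk"]
8. n5.val = true  [true]
9. n5.tag = -6  [D.lim * -1 - 8]
10. n6.mk = "uq"  [terminal]
11. n7.val = 1  [terminal]
12. n8.idx = false  [terminal]
13. n5.sig = 23  [(if B.val then h.val else B.tag) + 22]
14. n9.mk = "vm"  [terminal]
15. n1.idx = 0  [(if S.mk then D.lim else B.sig) - 23]
16. n1.sig = 9  [9]
17. n0.idx = 8  [S₁.sig - 1]
18. n0.sig = 16  [S₁.idx + 16]

0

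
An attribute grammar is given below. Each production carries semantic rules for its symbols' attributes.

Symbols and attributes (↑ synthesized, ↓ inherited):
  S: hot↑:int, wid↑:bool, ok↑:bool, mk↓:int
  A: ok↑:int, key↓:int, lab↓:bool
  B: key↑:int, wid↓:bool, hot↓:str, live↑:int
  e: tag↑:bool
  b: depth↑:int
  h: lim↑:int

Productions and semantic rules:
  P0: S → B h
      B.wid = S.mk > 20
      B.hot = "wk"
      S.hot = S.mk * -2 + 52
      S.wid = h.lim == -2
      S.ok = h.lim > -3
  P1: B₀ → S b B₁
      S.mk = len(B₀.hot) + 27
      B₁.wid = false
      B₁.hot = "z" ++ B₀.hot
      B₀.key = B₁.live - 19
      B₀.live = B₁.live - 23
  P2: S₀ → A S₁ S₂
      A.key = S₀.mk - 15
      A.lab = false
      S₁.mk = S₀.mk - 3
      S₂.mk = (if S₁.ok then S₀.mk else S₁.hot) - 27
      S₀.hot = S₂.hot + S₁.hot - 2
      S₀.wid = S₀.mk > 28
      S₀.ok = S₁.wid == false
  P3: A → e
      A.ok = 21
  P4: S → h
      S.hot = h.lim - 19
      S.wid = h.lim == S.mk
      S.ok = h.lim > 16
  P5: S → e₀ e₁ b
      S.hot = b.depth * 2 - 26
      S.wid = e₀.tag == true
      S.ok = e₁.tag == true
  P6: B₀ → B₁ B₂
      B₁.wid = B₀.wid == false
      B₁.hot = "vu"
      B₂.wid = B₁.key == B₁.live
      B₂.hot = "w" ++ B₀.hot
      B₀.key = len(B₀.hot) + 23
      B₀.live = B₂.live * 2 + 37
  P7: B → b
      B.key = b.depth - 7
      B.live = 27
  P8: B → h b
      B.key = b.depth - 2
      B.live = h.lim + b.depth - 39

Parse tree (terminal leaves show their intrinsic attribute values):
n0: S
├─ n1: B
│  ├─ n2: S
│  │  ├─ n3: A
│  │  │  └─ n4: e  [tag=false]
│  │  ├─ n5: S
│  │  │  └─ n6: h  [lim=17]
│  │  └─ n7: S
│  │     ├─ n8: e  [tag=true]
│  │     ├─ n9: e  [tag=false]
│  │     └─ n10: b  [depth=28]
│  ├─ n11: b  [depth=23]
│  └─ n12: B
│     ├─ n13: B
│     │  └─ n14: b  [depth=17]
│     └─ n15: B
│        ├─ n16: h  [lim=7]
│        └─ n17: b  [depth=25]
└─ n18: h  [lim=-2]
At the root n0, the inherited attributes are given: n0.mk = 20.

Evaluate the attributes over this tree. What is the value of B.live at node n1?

1. n0.mk = 20  [given at root]
2. n1.wid = false  [S.mk > 20]
3. n1.hot = "wk"  ["wk"]
4. n2.mk = 29  [len(B₀.hot) + 27]
5. n3.key = 14  [S₀.mk - 15]
6. n3.lab = false  [false]
7. n4.tag = false  [terminal]
8. n3.ok = 21  [21]
9. n5.mk = 26  [S₀.mk - 3]
10. n6.lim = 17  [terminal]
11. n5.hot = -2  [h.lim - 19]
12. n5.wid = false  [h.lim == S.mk]
13. n5.ok = true  [h.lim > 16]
14. n7.mk = 2  [(if S₁.ok then S₀.mk else S₁.hot) - 27]
15. n8.tag = true  [terminal]
16. n9.tag = false  [terminal]
17. n10.depth = 28  [terminal]
18. n7.hot = 30  [b.depth * 2 - 26]
19. n7.wid = true  [e₀.tag == true]
20. n7.ok = false  [e₁.tag == true]
21. n2.hot = 26  [S₂.hot + S₁.hot - 2]
22. n2.wid = true  [S₀.mk > 28]
23. n2.ok = true  [S₁.wid == false]
24. n11.depth = 23  [terminal]
25. n12.wid = false  [false]
26. n12.hot = "zwk"  ["z" ++ B₀.hot]
27. n13.wid = true  [B₀.wid == false]
28. n13.hot = "vu"  ["vu"]
29. n14.depth = 17  [terminal]
30. n13.key = 10  [b.depth - 7]
31. n13.live = 27  [27]
32. n15.wid = false  [B₁.key == B₁.live]
33. n15.hot = "wzwk"  ["w" ++ B₀.hot]
34. n16.lim = 7  [terminal]
35. n17.depth = 25  [terminal]
36. n15.key = 23  [b.depth - 2]
37. n15.live = -7  [h.lim + b.depth - 39]
38. n12.key = 26  [len(B₀.hot) + 23]
39. n12.live = 23  [B₂.live * 2 + 37]
40. n1.key = 4  [B₁.live - 19]
41. n1.live = 0  [B₁.live - 23]
42. n18.lim = -2  [terminal]
43. n0.hot = 12  [S.mk * -2 + 52]
44. n0.wid = true  [h.lim == -2]
45. n0.ok = true  [h.lim > -3]

0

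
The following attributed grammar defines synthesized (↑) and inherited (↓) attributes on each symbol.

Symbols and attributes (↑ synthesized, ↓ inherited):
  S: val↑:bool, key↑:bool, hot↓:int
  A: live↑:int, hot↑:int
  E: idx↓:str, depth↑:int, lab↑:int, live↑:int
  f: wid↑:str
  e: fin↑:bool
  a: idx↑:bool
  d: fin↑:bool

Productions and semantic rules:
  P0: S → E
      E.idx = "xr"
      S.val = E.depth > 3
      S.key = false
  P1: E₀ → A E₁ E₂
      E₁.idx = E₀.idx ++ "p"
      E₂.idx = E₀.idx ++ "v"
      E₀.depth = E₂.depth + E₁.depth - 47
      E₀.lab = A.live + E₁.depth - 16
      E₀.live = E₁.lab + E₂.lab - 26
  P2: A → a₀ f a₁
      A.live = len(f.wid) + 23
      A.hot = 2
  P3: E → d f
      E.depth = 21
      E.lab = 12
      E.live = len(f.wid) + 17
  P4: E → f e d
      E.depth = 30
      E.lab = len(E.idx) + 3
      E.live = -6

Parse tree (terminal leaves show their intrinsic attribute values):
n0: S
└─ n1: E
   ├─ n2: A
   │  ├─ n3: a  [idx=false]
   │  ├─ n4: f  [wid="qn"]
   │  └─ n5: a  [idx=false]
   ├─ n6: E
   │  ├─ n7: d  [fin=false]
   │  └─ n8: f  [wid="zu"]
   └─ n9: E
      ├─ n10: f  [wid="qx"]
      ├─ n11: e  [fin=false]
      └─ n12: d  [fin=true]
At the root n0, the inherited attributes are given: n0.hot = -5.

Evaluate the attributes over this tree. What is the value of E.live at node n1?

-8

1. n0.hot = -5  [given at root]
2. n1.idx = "xr"  ["xr"]
3. n3.idx = false  [terminal]
4. n4.wid = "qn"  [terminal]
5. n5.idx = false  [terminal]
6. n2.live = 25  [len(f.wid) + 23]
7. n2.hot = 2  [2]
8. n6.idx = "xrp"  [E₀.idx ++ "p"]
9. n7.fin = false  [terminal]
10. n8.wid = "zu"  [terminal]
11. n6.depth = 21  [21]
12. n6.lab = 12  [12]
13. n6.live = 19  [len(f.wid) + 17]
14. n9.idx = "xrv"  [E₀.idx ++ "v"]
15. n10.wid = "qx"  [terminal]
16. n11.fin = false  [terminal]
17. n12.fin = true  [terminal]
18. n9.depth = 30  [30]
19. n9.lab = 6  [len(E.idx) + 3]
20. n9.live = -6  [-6]
21. n1.depth = 4  [E₂.depth + E₁.depth - 47]
22. n1.lab = 30  [A.live + E₁.depth - 16]
23. n1.live = -8  [E₁.lab + E₂.lab - 26]
24. n0.val = true  [E.depth > 3]
25. n0.key = false  [false]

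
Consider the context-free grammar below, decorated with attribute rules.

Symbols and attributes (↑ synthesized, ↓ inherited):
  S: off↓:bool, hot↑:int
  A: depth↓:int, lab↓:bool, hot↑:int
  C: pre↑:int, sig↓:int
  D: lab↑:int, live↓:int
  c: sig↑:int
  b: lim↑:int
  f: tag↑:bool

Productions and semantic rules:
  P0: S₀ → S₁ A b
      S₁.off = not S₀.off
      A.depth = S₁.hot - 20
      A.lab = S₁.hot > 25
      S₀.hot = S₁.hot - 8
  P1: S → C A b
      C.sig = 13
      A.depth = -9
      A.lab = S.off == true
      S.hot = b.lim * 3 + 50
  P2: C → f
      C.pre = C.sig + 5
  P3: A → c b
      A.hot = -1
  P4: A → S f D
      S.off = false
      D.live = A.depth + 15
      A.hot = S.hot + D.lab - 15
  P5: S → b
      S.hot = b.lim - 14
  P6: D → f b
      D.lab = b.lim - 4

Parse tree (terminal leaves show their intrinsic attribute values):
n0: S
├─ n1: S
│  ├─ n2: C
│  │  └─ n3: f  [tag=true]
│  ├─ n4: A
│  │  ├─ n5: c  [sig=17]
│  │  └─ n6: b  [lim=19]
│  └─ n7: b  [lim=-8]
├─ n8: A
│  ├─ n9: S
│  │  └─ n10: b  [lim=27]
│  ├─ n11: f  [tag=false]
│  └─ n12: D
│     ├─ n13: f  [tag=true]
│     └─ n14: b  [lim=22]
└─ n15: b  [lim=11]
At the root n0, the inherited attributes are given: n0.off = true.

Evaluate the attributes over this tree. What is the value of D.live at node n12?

1. n0.off = true  [given at root]
2. n1.off = false  [not S₀.off]
3. n2.sig = 13  [13]
4. n3.tag = true  [terminal]
5. n2.pre = 18  [C.sig + 5]
6. n4.depth = -9  [-9]
7. n4.lab = false  [S.off == true]
8. n5.sig = 17  [terminal]
9. n6.lim = 19  [terminal]
10. n4.hot = -1  [-1]
11. n7.lim = -8  [terminal]
12. n1.hot = 26  [b.lim * 3 + 50]
13. n8.depth = 6  [S₁.hot - 20]
14. n8.lab = true  [S₁.hot > 25]
15. n9.off = false  [false]
16. n10.lim = 27  [terminal]
17. n9.hot = 13  [b.lim - 14]
18. n11.tag = false  [terminal]
19. n12.live = 21  [A.depth + 15]
20. n13.tag = true  [terminal]
21. n14.lim = 22  [terminal]
22. n12.lab = 18  [b.lim - 4]
23. n8.hot = 16  [S.hot + D.lab - 15]
24. n15.lim = 11  [terminal]
25. n0.hot = 18  [S₁.hot - 8]

21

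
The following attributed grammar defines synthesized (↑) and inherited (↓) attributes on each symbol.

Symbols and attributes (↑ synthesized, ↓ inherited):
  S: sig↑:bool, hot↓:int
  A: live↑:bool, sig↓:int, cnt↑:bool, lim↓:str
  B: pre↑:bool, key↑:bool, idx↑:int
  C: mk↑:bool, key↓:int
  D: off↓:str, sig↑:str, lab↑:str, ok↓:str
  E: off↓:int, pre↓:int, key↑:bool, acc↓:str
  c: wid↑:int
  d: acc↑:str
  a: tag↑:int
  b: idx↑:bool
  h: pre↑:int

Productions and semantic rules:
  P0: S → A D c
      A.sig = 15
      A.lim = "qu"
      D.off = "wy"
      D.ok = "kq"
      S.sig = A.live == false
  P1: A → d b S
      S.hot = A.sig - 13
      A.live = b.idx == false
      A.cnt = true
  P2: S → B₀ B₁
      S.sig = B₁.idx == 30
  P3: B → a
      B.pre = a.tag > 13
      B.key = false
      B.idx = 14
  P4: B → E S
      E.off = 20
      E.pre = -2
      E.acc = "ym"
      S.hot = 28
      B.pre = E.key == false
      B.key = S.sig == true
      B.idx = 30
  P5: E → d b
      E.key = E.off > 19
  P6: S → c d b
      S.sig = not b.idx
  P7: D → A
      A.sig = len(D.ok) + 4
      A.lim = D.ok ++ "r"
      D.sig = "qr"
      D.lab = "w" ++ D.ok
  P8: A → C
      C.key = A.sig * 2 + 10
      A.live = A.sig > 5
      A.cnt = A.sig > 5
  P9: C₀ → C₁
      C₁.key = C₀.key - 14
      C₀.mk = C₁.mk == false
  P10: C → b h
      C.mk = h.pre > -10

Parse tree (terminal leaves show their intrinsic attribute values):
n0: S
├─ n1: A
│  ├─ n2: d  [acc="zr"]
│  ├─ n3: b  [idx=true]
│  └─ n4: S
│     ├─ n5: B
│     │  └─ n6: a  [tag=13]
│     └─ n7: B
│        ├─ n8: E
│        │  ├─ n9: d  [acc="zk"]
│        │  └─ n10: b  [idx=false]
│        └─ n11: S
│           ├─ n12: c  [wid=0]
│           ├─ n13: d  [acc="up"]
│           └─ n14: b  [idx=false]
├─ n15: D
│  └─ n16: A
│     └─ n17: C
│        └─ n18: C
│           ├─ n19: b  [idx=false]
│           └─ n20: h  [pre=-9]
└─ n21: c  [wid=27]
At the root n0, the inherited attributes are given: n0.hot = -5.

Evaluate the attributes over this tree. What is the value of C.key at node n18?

1. n0.hot = -5  [given at root]
2. n1.sig = 15  [15]
3. n1.lim = "qu"  ["qu"]
4. n2.acc = "zr"  [terminal]
5. n3.idx = true  [terminal]
6. n4.hot = 2  [A.sig - 13]
7. n6.tag = 13  [terminal]
8. n5.pre = false  [a.tag > 13]
9. n5.key = false  [false]
10. n5.idx = 14  [14]
11. n8.off = 20  [20]
12. n8.pre = -2  [-2]
13. n8.acc = "ym"  ["ym"]
14. n9.acc = "zk"  [terminal]
15. n10.idx = false  [terminal]
16. n8.key = true  [E.off > 19]
17. n11.hot = 28  [28]
18. n12.wid = 0  [terminal]
19. n13.acc = "up"  [terminal]
20. n14.idx = false  [terminal]
21. n11.sig = true  [not b.idx]
22. n7.pre = false  [E.key == false]
23. n7.key = true  [S.sig == true]
24. n7.idx = 30  [30]
25. n4.sig = true  [B₁.idx == 30]
26. n1.live = false  [b.idx == false]
27. n1.cnt = true  [true]
28. n15.off = "wy"  ["wy"]
29. n15.ok = "kq"  ["kq"]
30. n16.sig = 6  [len(D.ok) + 4]
31. n16.lim = "kqr"  [D.ok ++ "r"]
32. n17.key = 22  [A.sig * 2 + 10]
33. n18.key = 8  [C₀.key - 14]
34. n19.idx = false  [terminal]
35. n20.pre = -9  [terminal]
36. n18.mk = true  [h.pre > -10]
37. n17.mk = false  [C₁.mk == false]
38. n16.live = true  [A.sig > 5]
39. n16.cnt = true  [A.sig > 5]
40. n15.sig = "qr"  ["qr"]
41. n15.lab = "wkq"  ["w" ++ D.ok]
42. n21.wid = 27  [terminal]
43. n0.sig = true  [A.live == false]

8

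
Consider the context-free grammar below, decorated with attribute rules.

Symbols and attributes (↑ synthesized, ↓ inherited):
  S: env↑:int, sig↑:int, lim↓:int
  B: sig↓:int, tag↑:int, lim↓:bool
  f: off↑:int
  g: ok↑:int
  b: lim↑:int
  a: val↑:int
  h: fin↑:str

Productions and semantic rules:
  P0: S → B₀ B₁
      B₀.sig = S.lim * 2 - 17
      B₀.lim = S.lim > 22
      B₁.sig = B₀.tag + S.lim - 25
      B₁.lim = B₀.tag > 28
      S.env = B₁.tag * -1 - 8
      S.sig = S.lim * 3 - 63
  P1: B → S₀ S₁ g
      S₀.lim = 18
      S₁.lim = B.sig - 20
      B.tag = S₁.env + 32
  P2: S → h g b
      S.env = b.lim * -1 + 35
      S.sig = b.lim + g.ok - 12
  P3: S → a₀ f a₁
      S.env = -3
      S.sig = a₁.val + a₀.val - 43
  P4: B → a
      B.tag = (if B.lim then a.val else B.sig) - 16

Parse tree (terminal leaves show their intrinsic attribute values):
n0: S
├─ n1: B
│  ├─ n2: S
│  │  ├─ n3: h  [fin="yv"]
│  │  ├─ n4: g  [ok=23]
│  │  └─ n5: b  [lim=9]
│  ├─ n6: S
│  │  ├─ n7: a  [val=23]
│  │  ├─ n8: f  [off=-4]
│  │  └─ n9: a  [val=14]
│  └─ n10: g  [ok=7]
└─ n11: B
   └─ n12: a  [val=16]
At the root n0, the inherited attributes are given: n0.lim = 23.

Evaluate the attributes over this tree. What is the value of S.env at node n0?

1. n0.lim = 23  [given at root]
2. n1.sig = 29  [S.lim * 2 - 17]
3. n1.lim = true  [S.lim > 22]
4. n2.lim = 18  [18]
5. n3.fin = "yv"  [terminal]
6. n4.ok = 23  [terminal]
7. n5.lim = 9  [terminal]
8. n2.env = 26  [b.lim * -1 + 35]
9. n2.sig = 20  [b.lim + g.ok - 12]
10. n6.lim = 9  [B.sig - 20]
11. n7.val = 23  [terminal]
12. n8.off = -4  [terminal]
13. n9.val = 14  [terminal]
14. n6.env = -3  [-3]
15. n6.sig = -6  [a₁.val + a₀.val - 43]
16. n10.ok = 7  [terminal]
17. n1.tag = 29  [S₁.env + 32]
18. n11.sig = 27  [B₀.tag + S.lim - 25]
19. n11.lim = true  [B₀.tag > 28]
20. n12.val = 16  [terminal]
21. n11.tag = 0  [(if B.lim then a.val else B.sig) - 16]
22. n0.env = -8  [B₁.tag * -1 - 8]
23. n0.sig = 6  [S.lim * 3 - 63]

-8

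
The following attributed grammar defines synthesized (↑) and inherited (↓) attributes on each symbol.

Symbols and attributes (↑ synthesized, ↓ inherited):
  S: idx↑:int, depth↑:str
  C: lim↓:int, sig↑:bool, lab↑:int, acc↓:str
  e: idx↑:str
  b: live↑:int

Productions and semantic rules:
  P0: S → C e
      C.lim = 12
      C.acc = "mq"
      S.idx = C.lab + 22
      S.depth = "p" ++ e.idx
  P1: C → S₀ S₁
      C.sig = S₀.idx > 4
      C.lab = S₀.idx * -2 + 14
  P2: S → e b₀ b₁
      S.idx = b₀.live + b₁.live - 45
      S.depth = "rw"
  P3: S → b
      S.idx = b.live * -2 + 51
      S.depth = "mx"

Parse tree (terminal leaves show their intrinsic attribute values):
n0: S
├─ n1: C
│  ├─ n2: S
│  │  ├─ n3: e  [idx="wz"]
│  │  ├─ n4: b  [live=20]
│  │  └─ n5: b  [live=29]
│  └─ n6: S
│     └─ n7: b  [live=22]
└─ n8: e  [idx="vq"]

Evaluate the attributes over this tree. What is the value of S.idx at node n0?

28

1. n1.lim = 12  [12]
2. n1.acc = "mq"  ["mq"]
3. n3.idx = "wz"  [terminal]
4. n4.live = 20  [terminal]
5. n5.live = 29  [terminal]
6. n2.idx = 4  [b₀.live + b₁.live - 45]
7. n2.depth = "rw"  ["rw"]
8. n7.live = 22  [terminal]
9. n6.idx = 7  [b.live * -2 + 51]
10. n6.depth = "mx"  ["mx"]
11. n1.sig = false  [S₀.idx > 4]
12. n1.lab = 6  [S₀.idx * -2 + 14]
13. n8.idx = "vq"  [terminal]
14. n0.idx = 28  [C.lab + 22]
15. n0.depth = "pvq"  ["p" ++ e.idx]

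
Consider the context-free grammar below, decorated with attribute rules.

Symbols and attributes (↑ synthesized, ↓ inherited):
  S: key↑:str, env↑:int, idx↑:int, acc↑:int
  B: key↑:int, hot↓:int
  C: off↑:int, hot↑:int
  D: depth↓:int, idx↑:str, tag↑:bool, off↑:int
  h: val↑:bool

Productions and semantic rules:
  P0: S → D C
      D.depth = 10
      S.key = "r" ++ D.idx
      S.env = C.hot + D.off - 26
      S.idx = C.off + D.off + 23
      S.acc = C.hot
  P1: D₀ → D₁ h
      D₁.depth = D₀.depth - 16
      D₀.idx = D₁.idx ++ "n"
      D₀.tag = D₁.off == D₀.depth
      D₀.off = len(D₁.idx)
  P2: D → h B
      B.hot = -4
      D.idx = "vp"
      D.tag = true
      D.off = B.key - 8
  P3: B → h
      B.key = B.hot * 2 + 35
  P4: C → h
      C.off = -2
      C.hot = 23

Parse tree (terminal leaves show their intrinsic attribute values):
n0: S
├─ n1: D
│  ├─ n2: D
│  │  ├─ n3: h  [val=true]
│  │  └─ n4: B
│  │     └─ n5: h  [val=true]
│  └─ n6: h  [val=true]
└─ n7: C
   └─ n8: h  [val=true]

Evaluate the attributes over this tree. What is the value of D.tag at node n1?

false

1. n1.depth = 10  [10]
2. n2.depth = -6  [D₀.depth - 16]
3. n3.val = true  [terminal]
4. n4.hot = -4  [-4]
5. n5.val = true  [terminal]
6. n4.key = 27  [B.hot * 2 + 35]
7. n2.idx = "vp"  ["vp"]
8. n2.tag = true  [true]
9. n2.off = 19  [B.key - 8]
10. n6.val = true  [terminal]
11. n1.idx = "vpn"  [D₁.idx ++ "n"]
12. n1.tag = false  [D₁.off == D₀.depth]
13. n1.off = 2  [len(D₁.idx)]
14. n8.val = true  [terminal]
15. n7.off = -2  [-2]
16. n7.hot = 23  [23]
17. n0.key = "rvpn"  ["r" ++ D.idx]
18. n0.env = -1  [C.hot + D.off - 26]
19. n0.idx = 23  [C.off + D.off + 23]
20. n0.acc = 23  [C.hot]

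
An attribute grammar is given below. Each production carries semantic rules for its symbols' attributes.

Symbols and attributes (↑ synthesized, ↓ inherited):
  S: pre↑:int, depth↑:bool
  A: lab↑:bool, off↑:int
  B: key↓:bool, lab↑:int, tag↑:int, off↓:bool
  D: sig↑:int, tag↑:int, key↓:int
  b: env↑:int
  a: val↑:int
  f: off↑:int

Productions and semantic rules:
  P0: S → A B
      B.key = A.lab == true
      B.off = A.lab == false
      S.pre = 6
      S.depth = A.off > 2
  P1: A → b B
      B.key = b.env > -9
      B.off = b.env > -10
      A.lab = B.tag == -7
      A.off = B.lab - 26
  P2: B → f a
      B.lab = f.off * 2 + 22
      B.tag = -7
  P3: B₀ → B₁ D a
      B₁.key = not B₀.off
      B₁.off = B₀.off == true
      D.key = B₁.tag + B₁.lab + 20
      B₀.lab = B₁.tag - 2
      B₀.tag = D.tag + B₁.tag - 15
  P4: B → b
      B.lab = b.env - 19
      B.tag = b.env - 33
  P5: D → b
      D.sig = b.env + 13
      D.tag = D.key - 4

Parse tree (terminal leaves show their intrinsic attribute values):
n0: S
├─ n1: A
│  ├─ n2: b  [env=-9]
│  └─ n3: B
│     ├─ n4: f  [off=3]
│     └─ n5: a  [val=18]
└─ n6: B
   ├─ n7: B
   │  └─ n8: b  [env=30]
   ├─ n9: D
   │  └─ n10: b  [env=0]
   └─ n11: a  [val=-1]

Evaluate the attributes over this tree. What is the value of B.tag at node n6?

6

1. n2.env = -9  [terminal]
2. n3.key = false  [b.env > -9]
3. n3.off = true  [b.env > -10]
4. n4.off = 3  [terminal]
5. n5.val = 18  [terminal]
6. n3.lab = 28  [f.off * 2 + 22]
7. n3.tag = -7  [-7]
8. n1.lab = true  [B.tag == -7]
9. n1.off = 2  [B.lab - 26]
10. n6.key = true  [A.lab == true]
11. n6.off = false  [A.lab == false]
12. n7.key = true  [not B₀.off]
13. n7.off = false  [B₀.off == true]
14. n8.env = 30  [terminal]
15. n7.lab = 11  [b.env - 19]
16. n7.tag = -3  [b.env - 33]
17. n9.key = 28  [B₁.tag + B₁.lab + 20]
18. n10.env = 0  [terminal]
19. n9.sig = 13  [b.env + 13]
20. n9.tag = 24  [D.key - 4]
21. n11.val = -1  [terminal]
22. n6.lab = -5  [B₁.tag - 2]
23. n6.tag = 6  [D.tag + B₁.tag - 15]
24. n0.pre = 6  [6]
25. n0.depth = false  [A.off > 2]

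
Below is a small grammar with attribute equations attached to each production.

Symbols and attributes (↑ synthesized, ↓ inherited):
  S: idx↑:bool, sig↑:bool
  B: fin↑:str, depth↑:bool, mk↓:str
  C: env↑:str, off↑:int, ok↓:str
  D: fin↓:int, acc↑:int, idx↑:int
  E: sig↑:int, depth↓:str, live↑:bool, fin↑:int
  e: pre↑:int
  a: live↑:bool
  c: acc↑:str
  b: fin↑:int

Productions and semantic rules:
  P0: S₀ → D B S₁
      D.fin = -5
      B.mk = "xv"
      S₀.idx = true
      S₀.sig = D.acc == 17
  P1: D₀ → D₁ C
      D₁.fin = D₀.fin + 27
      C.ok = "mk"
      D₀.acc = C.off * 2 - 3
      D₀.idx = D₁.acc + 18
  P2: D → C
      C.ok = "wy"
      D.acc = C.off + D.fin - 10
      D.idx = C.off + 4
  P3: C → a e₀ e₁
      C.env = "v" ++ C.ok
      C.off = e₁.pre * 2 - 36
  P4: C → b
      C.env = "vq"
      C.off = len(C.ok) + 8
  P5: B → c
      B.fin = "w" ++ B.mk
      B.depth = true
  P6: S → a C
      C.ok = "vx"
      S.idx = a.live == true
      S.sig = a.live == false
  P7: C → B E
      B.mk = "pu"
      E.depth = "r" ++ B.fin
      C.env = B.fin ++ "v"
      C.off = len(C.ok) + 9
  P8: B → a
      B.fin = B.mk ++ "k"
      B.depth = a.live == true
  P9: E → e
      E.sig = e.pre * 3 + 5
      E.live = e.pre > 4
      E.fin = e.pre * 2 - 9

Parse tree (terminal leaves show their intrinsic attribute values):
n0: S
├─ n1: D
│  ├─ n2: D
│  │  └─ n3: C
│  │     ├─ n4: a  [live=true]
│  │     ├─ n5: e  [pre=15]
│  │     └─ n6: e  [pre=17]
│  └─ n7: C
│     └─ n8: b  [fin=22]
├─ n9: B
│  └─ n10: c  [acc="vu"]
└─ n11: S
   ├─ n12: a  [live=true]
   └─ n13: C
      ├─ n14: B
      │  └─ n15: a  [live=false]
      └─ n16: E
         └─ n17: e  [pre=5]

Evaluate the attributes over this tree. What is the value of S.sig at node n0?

1. n1.fin = -5  [-5]
2. n2.fin = 22  [D₀.fin + 27]
3. n3.ok = "wy"  ["wy"]
4. n4.live = true  [terminal]
5. n5.pre = 15  [terminal]
6. n6.pre = 17  [terminal]
7. n3.env = "vwy"  ["v" ++ C.ok]
8. n3.off = -2  [e₁.pre * 2 - 36]
9. n2.acc = 10  [C.off + D.fin - 10]
10. n2.idx = 2  [C.off + 4]
11. n7.ok = "mk"  ["mk"]
12. n8.fin = 22  [terminal]
13. n7.env = "vq"  ["vq"]
14. n7.off = 10  [len(C.ok) + 8]
15. n1.acc = 17  [C.off * 2 - 3]
16. n1.idx = 28  [D₁.acc + 18]
17. n9.mk = "xv"  ["xv"]
18. n10.acc = "vu"  [terminal]
19. n9.fin = "wxv"  ["w" ++ B.mk]
20. n9.depth = true  [true]
21. n12.live = true  [terminal]
22. n13.ok = "vx"  ["vx"]
23. n14.mk = "pu"  ["pu"]
24. n15.live = false  [terminal]
25. n14.fin = "puk"  [B.mk ++ "k"]
26. n14.depth = false  [a.live == true]
27. n16.depth = "rpuk"  ["r" ++ B.fin]
28. n17.pre = 5  [terminal]
29. n16.sig = 20  [e.pre * 3 + 5]
30. n16.live = true  [e.pre > 4]
31. n16.fin = 1  [e.pre * 2 - 9]
32. n13.env = "pukv"  [B.fin ++ "v"]
33. n13.off = 11  [len(C.ok) + 9]
34. n11.idx = true  [a.live == true]
35. n11.sig = false  [a.live == false]
36. n0.idx = true  [true]
37. n0.sig = true  [D.acc == 17]

true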